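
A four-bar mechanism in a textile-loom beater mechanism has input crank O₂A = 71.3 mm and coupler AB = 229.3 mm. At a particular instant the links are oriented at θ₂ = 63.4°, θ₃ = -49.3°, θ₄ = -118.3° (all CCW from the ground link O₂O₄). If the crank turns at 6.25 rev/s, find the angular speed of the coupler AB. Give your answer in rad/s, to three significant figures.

ω₂ = 39.27 rad/s (from 6.25 rev/s).
Differentiating the loop-closure r₂e^{iθ₂}+r₃e^{iθ₃}=r₁+r₄e^{iθ₄} gives r₂ω₂e^{iθ₂}+r₃ω₃e^{iθ₃}=r₄ω₄e^{iθ₄}.
Eliminating the other unknown: ω₃ = r₂ω₂ sin(θ₄−θ₂) / [r₃ sin(θ₃−θ₄)].
Numerator sine = +0.02967; denominator sine = +0.93358.
Result = 0.0713·39.27·(+0.02967) / (0.2293·(+0.93358)) = +0.38802 rad/s; magnitude 0.38802 rad/s.

0.388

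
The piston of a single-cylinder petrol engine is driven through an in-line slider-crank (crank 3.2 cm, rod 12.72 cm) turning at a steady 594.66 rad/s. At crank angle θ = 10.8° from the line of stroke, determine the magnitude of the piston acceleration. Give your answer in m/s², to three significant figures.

ω = 594.7 rad/s
x(θ) = r cosθ + √(L² − r² sin²θ); with ω constant, a = ω²·d²x/dθ².
d²x/dθ² = −r cosθ − r²(cos2θ)/√u − r⁴ sin²2θ/(4u^{3/2}),  u = L² − r² sin²θ = 0.0161439 m².
Substituting r = 0.032 m, L = 0.1272 m, θ = 10.8°: d²x/dθ² = -0.038944 m.
a = ω²·d²x/dθ² = (594.7)²·(-0.038944) = -13771 m/s²;  |a| = 13771 m/s².

13800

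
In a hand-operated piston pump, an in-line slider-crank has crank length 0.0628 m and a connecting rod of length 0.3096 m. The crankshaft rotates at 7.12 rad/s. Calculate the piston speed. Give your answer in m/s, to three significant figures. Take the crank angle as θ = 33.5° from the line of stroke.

ω = 7.12 rad/s
For an in-line slider-crank, x = r cosθ + √(L² − r² sin²θ), so v = −rω sinθ·[1 + r cosθ/√(L² − r² sin²θ)].
With r = 0.0628 m, L = 0.3096 m, θ = 33.5°: √(L² − r² sin²θ) = 0.30765 m.
v = −0.0628·7.12·0.55194·[1 + 0.0628·0.83389/0.30765] = -0.2888 m/s.
|v| = 0.2888 m/s.

0.289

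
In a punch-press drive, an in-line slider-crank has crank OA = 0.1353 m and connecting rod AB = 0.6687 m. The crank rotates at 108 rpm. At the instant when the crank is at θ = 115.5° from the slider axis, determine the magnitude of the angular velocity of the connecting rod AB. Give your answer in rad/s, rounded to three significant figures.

ω = 11.31 rad/s (converted from 108 rpm).
The rod makes angle φ with the slider axis where L sinφ = r sinθ; differentiating, L cosφ·φ̇ = r ω cosθ.
L cosφ = √(L² − r² sin²θ) = 0.65745 m.
|ω_rod| = r ω |cosθ| / √(L² − r² sin²θ) = 0.1353·11.31·0.43051/0.65745 = 1.002 rad/s.

1.00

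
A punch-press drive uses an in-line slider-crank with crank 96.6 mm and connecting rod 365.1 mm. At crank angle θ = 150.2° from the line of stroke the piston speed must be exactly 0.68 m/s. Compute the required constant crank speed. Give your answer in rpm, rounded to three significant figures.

176

For an in-line slider-crank, |v_piston| = rω|sinθ|·[1 + r cosθ/√(L² − r² sin²θ)].
With r = 0.0966 m, L = 0.3651 m, θ = 150.2°: the bracketed kinematic factor |dx/dθ| = 0.036889 m.
ω = v/|dx/dθ| = 0.68/0.036889 = 18.434 rad/s.
N = 60ω/(2π) = 176.03 rpm.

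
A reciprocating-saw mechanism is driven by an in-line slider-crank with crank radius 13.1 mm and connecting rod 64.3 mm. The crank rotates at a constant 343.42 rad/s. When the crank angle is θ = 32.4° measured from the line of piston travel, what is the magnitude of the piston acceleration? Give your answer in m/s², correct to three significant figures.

1440

ω = 343.4 rad/s
x(θ) = r cosθ + √(L² − r² sin²θ); with ω constant, a = ω²·d²x/dθ².
d²x/dθ² = −r cosθ − r²(cos2θ)/√u − r⁴ sin²2θ/(4u^{3/2}),  u = L² − r² sin²θ = 0.00408522 m².
Substituting r = 0.0131 m, L = 0.0643 m, θ = 32.4°: d²x/dθ² = -0.012227 m.
a = ω²·d²x/dθ² = (343.4)²·(-0.012227) = -1442 m/s²;  |a| = 1442 m/s².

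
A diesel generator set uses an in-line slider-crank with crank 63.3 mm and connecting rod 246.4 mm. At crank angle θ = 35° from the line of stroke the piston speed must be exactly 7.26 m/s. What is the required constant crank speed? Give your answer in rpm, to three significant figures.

1570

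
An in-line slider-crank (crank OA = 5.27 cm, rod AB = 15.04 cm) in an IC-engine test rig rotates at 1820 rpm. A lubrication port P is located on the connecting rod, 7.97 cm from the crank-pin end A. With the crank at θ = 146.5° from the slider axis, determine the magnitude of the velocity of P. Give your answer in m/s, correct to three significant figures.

ω = 190.6 rad/s.  Crank-pin speed |V_A| = rω = 10.044 m/s, perpendicular to OA.
Rod angle: sinφ = −(r/L) sinθ ⇒ φ = -11.151°; ω_rod = −rω cosθ/√(L²−r²sin²θ) = +56.761 rad/s.
V_P = V_A + ω_rod × AP, with AP = 0.0797 m along the rod.
Components: V_Px = −rω sinθ − a·ω_rod·sinφ = -4.6688 m/s;  V_Py = rω cosθ + a·ω_rod·cosφ = -3.9372 m/s.
|V_P| = √(V_Px² + V_Py²) = 6.1073 m/s.

6.11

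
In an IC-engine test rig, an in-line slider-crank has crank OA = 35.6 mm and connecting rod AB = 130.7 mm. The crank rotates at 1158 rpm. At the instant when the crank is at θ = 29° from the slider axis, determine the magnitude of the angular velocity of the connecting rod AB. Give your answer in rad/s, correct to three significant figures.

ω = 121.3 rad/s (converted from 1158 rpm).
The rod makes angle φ with the slider axis where L sinφ = r sinθ; differentiating, L cosφ·φ̇ = r ω cosθ.
L cosφ = √(L² − r² sin²θ) = 0.12956 m.
|ω_rod| = r ω |cosθ| / √(L² − r² sin²θ) = 0.0356·121.3·0.87462/0.12956 = 29.144 rad/s.

29.1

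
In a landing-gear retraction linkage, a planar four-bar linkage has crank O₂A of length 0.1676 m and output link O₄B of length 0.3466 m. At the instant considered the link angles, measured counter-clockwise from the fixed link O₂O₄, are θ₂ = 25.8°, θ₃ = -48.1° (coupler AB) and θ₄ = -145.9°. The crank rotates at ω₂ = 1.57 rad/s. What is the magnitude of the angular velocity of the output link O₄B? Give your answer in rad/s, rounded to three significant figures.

0.736

ω₂ = 1.57 rad/s
Differentiating the loop-closure r₂e^{iθ₂}+r₃e^{iθ₃}=r₁+r₄e^{iθ₄} gives r₂ω₂e^{iθ₂}+r₃ω₃e^{iθ₃}=r₄ω₄e^{iθ₄}.
Eliminating the other unknown: ω₄ = r₂ω₂ sin(θ₂−θ₃) / [r₄ sin(θ₄−θ₃)].
Numerator sine = +0.96078; denominator sine = -0.99075.
Result = 0.1676·1.57·(+0.96078) / (0.3466·(-0.99075)) = -0.73622 rad/s; magnitude 0.73622 rad/s.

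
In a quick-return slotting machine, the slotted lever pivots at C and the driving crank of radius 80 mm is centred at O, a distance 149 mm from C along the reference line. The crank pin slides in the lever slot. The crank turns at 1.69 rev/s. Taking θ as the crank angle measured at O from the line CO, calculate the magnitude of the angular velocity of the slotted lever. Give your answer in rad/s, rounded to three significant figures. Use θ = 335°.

3.64

ω = 10.62 rad/s (from 1.69 rev/s).
Crank pin A relative to C: A = (d + r cosθ, r sinθ); lever angle φ = atan2(r sinθ, d + r cosθ).
Differentiating tanφ: φ̇ = rω(d cosθ + r)/(d² + r² + 2dr cosθ).
d² + r² + 2dr cosθ = |CA|² = 0.0502074 m²;  d cosθ + r = +0.21504 m.
|ω_lever| = |0.08·10.62·+0.21504| / 0.0502074 = 3.6384 rad/s.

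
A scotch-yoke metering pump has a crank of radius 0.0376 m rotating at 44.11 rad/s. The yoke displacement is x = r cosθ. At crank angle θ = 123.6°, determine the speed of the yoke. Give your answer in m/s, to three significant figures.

ω = 44.11 rad/s
x = r cosθ ⇒ ẋ = −rω sinθ.
|v| = rω|sinθ| = 0.0376·44.11·|sin 123.6°| = 1.3814 m/s.

1.38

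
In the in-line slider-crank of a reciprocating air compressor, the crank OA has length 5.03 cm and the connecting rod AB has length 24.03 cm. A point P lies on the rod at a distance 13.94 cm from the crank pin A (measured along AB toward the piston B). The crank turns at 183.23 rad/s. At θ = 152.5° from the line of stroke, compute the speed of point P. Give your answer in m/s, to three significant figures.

ω = 183.2 rad/s.  Crank-pin speed |V_A| = rω = 9.2165 m/s, perpendicular to OA.
Rod angle: sinφ = −(r/L) sinθ ⇒ φ = -5.547°; ω_rod = −rω cosθ/√(L²−r²sin²θ) = +34.18 rad/s.
V_P = V_A + ω_rod × AP, with AP = 0.1394 m along the rod.
Components: V_Px = −rω sinθ − a·ω_rod·sinφ = -3.7952 m/s;  V_Py = rω cosθ + a·ω_rod·cosφ = -3.4327 m/s.
|V_P| = √(V_Px² + V_Py²) = 5.1173 m/s.

5.12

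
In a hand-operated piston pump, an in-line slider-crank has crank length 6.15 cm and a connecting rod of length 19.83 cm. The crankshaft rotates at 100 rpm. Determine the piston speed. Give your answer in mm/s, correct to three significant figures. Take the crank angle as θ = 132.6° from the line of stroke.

ω = 2π·100/60 = 10.47 rad/s
For an in-line slider-crank, x = r cosθ + √(L² − r² sin²θ), so v = −rω sinθ·[1 + r cosθ/√(L² − r² sin²θ)].
With r = 0.0615 m, L = 0.1983 m, θ = 132.6°: √(L² − r² sin²θ) = 0.19306 m.
v = −0.0615·10.47·0.73610·[1 + 0.0615·-0.67688/0.19306] = -0.37185 m/s.
|v| = 0.37185 m/s = 371.85 mm/s.

372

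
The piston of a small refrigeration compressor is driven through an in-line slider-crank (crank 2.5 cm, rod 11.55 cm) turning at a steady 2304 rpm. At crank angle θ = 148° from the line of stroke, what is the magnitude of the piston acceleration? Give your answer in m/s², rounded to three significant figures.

1090

ω = 2π·2304/60 = 241.3 rad/s
x(θ) = r cosθ + √(L² − r² sin²θ); with ω constant, a = ω²·d²x/dθ².
d²x/dθ² = −r cosθ − r²(cos2θ)/√u − r⁴ sin²2θ/(4u^{3/2}),  u = L² − r² sin²θ = 0.0131647 m².
Substituting r = 0.025 m, L = 0.1155 m, θ = 148°: d²x/dθ² = +0.018761 m.
a = ω²·d²x/dθ² = (241.3)²·(+0.018761) = +1092.1 m/s²;  |a| = 1092.1 m/s².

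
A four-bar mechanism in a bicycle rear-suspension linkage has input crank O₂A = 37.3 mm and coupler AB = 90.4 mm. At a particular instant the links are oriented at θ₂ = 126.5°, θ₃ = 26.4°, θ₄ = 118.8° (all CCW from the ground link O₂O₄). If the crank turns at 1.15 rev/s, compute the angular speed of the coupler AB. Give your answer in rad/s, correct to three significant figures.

ω₂ = 7.226 rad/s (from 1.15 rev/s).
Differentiating the loop-closure r₂e^{iθ₂}+r₃e^{iθ₃}=r₁+r₄e^{iθ₄} gives r₂ω₂e^{iθ₂}+r₃ω₃e^{iθ₃}=r₄ω₄e^{iθ₄}.
Eliminating the other unknown: ω₃ = r₂ω₂ sin(θ₄−θ₂) / [r₃ sin(θ₃−θ₄)].
Numerator sine = -0.13399; denominator sine = -0.99912.
Result = 0.0373·7.226·(-0.13399) / (0.0904·(-0.99912)) = +0.39982 rad/s; magnitude 0.39982 rad/s.

0.400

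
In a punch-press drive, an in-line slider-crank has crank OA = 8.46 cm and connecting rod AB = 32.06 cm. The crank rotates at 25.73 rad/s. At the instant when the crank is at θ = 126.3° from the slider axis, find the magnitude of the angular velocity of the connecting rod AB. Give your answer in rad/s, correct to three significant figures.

ω = 25.73 rad/s
The rod makes angle φ with the slider axis where L sinφ = r sinθ; differentiating, L cosφ·φ̇ = r ω cosθ.
L cosφ = √(L² − r² sin²θ) = 0.31327 m.
|ω_rod| = r ω |cosθ| / √(L² − r² sin²θ) = 0.0846·25.73·0.59201/0.31327 = 4.1137 rad/s.

4.11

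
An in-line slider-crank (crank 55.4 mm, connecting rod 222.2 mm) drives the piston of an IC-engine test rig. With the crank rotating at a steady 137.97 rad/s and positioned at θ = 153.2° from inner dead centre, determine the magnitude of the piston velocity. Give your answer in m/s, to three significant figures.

2.67

ω = 138 rad/s
For an in-line slider-crank, x = r cosθ + √(L² − r² sin²θ), so v = −rω sinθ·[1 + r cosθ/√(L² − r² sin²θ)].
With r = 0.0554 m, L = 0.2222 m, θ = 153.2°: √(L² − r² sin²θ) = 0.22079 m.
v = −0.0554·138·0.45088·[1 + 0.0554·-0.89259/0.22079] = -2.6745 m/s.
|v| = 2.6745 m/s.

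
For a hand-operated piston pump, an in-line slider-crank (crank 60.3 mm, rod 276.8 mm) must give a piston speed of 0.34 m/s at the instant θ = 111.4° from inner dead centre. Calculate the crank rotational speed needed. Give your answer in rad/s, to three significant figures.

For an in-line slider-crank, |v_piston| = rω|sinθ|·[1 + r cosθ/√(L² − r² sin²θ)].
With r = 0.0603 m, L = 0.2768 m, θ = 111.4°: the bracketed kinematic factor |dx/dθ| = 0.051585 m.
ω = v/|dx/dθ| = 0.34/0.051585 = 6.591 rad/s.

6.59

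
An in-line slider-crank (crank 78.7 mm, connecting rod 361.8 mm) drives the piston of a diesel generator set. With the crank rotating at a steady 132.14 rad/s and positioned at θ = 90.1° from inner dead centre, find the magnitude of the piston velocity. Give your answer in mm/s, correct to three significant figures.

ω = 132.1 rad/s
For an in-line slider-crank, x = r cosθ + √(L² − r² sin²θ), so v = −rω sinθ·[1 + r cosθ/√(L² − r² sin²θ)].
With r = 0.0787 m, L = 0.3618 m, θ = 90.1°: √(L² − r² sin²θ) = 0.35314 m.
v = −0.0787·132.1·1.00000·[1 + 0.0787·-0.00175/0.35314] = -10.395 m/s.
|v| = 10.395 m/s = 10395 mm/s.

10400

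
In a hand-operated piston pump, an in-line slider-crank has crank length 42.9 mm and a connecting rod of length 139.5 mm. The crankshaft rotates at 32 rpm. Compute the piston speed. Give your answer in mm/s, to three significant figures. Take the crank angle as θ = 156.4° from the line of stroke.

ω = 2π·32/60 = 3.351 rad/s
For an in-line slider-crank, x = r cosθ + √(L² − r² sin²θ), so v = −rω sinθ·[1 + r cosθ/√(L² − r² sin²θ)].
With r = 0.0429 m, L = 0.1395 m, θ = 156.4°: √(L² − r² sin²θ) = 0.13844 m.
v = −0.0429·3.351·0.40035·[1 + 0.0429·-0.91636/0.13844] = -0.041211 m/s.
|v| = 0.041211 m/s = 41.211 mm/s.

41.2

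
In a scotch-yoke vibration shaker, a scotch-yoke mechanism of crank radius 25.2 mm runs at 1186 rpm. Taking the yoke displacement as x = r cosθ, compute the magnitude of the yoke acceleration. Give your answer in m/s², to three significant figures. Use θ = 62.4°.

180

ω = 124.2 rad/s (from 1186 rpm).
x = r cosθ ⇒ ẍ = −rω² cosθ (ω constant).
|a| = rω²|cosθ| = 0.0252·(124.2)²·|cos 62.4°| = 180.09 m/s².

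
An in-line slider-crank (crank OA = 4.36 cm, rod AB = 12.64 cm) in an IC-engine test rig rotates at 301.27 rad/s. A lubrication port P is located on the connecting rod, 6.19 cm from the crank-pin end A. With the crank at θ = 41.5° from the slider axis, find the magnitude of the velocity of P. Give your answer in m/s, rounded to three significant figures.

11.0

ω = 301.3 rad/s.  Crank-pin speed |V_A| = rω = 13.135 m/s, perpendicular to OA.
Rod angle: sinφ = −(r/L) sinθ ⇒ φ = -13.212°; ω_rod = −rω cosθ/√(L²−r²sin²θ) = -79.947 rad/s.
V_P = V_A + ω_rod × AP, with AP = 0.0619 m along the rod.
Components: V_Px = −rω sinθ − a·ω_rod·sinφ = -9.8349 m/s;  V_Py = rω cosθ + a·ω_rod·cosφ = +5.0201 m/s.
|V_P| = √(V_Px² + V_Py²) = 11.042 m/s.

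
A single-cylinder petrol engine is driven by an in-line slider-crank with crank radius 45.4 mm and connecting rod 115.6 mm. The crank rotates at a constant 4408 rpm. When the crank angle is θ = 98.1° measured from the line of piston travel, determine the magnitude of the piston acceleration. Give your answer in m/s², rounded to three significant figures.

5310

ω = 2π·4408/60 = 461.6 rad/s
x(θ) = r cosθ + √(L² − r² sin²θ); with ω constant, a = ω²·d²x/dθ².
d²x/dθ² = −r cosθ − r²(cos2θ)/√u − r⁴ sin²2θ/(4u^{3/2}),  u = L² − r² sin²θ = 0.0113431 m².
Substituting r = 0.0454 m, L = 0.1156 m, θ = 98.1°: d²x/dθ² = +0.024913 m.
a = ω²·d²x/dθ² = (461.6)²·(+0.024913) = +5308.4 m/s²;  |a| = 5308.4 m/s².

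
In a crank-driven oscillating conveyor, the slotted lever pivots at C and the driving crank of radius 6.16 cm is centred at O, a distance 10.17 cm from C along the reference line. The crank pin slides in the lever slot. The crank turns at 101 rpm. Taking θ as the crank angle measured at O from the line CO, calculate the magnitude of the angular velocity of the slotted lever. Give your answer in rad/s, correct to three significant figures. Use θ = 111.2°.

1.68

ω = 10.58 rad/s (from 101 rpm).
Crank pin A relative to C: A = (d + r cosθ, r sinθ); lever angle φ = atan2(r sinθ, d + r cosθ).
Differentiating tanφ: φ̇ = rω(d cosθ + r)/(d² + r² + 2dr cosθ).
d² + r² + 2dr cosθ = |CA|² = 0.0096065 m²;  d cosθ + r = +0.024823 m.
|ω_lever| = |0.0616·10.58·+0.024823| / 0.0096065 = 1.6835 rad/s.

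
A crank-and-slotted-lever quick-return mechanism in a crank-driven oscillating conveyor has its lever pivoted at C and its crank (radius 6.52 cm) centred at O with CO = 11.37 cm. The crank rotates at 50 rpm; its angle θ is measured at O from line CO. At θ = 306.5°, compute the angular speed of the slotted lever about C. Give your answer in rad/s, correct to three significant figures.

ω = 5.236 rad/s (from 50 rpm).
Crank pin A relative to C: A = (d + r cosθ, r sinθ); lever angle φ = atan2(r sinθ, d + r cosθ).
Differentiating tanφ: φ̇ = rω(d cosθ + r)/(d² + r² + 2dr cosθ).
d² + r² + 2dr cosθ = |CA|² = 0.0259979 m²;  d cosθ + r = +0.13283 m.
|ω_lever| = |0.0652·5.236·+0.13283| / 0.0259979 = 1.7443 rad/s.

1.74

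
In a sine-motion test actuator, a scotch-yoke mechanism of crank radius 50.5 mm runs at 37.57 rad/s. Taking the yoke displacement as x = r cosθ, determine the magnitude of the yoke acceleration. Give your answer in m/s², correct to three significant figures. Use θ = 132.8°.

48.4

ω = 37.57 rad/s
x = r cosθ ⇒ ẍ = −rω² cosθ (ω constant).
|a| = rω²|cosθ| = 0.0505·(37.57)²·|cos 132.8°| = 48.431 m/s².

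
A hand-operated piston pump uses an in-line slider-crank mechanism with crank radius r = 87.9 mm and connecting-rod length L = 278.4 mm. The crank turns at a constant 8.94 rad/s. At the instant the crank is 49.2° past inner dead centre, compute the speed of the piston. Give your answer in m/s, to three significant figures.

ω = 8.94 rad/s
For an in-line slider-crank, x = r cosθ + √(L² − r² sin²θ), so v = −rω sinθ·[1 + r cosθ/√(L² − r² sin²θ)].
With r = 0.0879 m, L = 0.2784 m, θ = 49.2°: √(L² − r² sin²θ) = 0.27033 m.
v = −0.0879·8.94·0.75700·[1 + 0.0879·0.65342/0.27033] = -0.72125 m/s.
|v| = 0.72125 m/s.

0.721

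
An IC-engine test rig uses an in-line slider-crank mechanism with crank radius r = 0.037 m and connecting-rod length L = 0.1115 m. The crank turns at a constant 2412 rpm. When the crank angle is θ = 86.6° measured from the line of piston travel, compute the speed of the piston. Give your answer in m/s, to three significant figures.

9.52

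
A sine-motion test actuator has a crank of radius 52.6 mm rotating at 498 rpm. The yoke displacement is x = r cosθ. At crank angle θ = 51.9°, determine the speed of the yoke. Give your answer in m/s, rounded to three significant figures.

ω = 52.15 rad/s (from 498 rpm).
x = r cosθ ⇒ ẋ = −rω sinθ.
|v| = rω|sinθ| = 0.0526·52.15·|sin 51.9°| = 2.1587 m/s.

2.16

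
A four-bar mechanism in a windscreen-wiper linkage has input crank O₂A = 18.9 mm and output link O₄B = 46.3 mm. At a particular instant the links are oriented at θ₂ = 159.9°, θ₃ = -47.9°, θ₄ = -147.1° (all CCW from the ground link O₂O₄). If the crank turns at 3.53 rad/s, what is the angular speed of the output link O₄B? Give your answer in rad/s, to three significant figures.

ω₂ = 3.53 rad/s
Differentiating the loop-closure r₂e^{iθ₂}+r₃e^{iθ₃}=r₁+r₄e^{iθ₄} gives r₂ω₂e^{iθ₂}+r₃ω₃e^{iθ₃}=r₄ω₄e^{iθ₄}.
Eliminating the other unknown: ω₄ = r₂ω₂ sin(θ₂−θ₃) / [r₄ sin(θ₄−θ₃)].
Numerator sine = -0.46639; denominator sine = -0.98714.
Result = 0.0189·3.53·(-0.46639) / (0.0463·(-0.98714)) = +0.68081 rad/s; magnitude 0.68081 rad/s.

0.681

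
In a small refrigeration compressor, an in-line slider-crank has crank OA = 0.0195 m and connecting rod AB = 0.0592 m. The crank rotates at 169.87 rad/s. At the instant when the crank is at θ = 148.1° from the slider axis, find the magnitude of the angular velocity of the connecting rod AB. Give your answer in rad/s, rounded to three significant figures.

48.2

ω = 169.9 rad/s
The rod makes angle φ with the slider axis where L sinφ = r sinθ; differentiating, L cosφ·φ̇ = r ω cosθ.
L cosφ = √(L² − r² sin²θ) = 0.058296 m.
|ω_rod| = r ω |cosθ| / √(L² − r² sin²θ) = 0.0195·169.9·0.84897/0.058296 = 48.24 rad/s.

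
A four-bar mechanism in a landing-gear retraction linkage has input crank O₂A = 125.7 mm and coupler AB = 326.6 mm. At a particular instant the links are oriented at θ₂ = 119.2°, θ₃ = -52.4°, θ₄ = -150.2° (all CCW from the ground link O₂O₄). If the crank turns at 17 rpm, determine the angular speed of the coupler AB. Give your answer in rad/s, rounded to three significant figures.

0.692

ω₂ = 1.78 rad/s (from 17 rpm).
Differentiating the loop-closure r₂e^{iθ₂}+r₃e^{iθ₃}=r₁+r₄e^{iθ₄} gives r₂ω₂e^{iθ₂}+r₃ω₃e^{iθ₃}=r₄ω₄e^{iθ₄}.
Eliminating the other unknown: ω₃ = r₂ω₂ sin(θ₄−θ₂) / [r₃ sin(θ₃−θ₄)].
Numerator sine = +0.99995; denominator sine = +0.99075.
Result = 0.1257·1.78·(+0.99995) / (0.3266·(+0.99075)) = +0.69153 rad/s; magnitude 0.69153 rad/s.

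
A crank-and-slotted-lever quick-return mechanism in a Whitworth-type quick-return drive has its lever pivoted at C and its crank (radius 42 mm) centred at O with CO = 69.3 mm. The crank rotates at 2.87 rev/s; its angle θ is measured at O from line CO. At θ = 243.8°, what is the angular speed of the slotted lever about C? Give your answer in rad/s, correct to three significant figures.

ω = 18.03 rad/s (from 2.87 rev/s).
Crank pin A relative to C: A = (d + r cosθ, r sinθ); lever angle φ = atan2(r sinθ, d + r cosθ).
Differentiating tanφ: φ̇ = rω(d cosθ + r)/(d² + r² + 2dr cosθ).
d² + r² + 2dr cosθ = |CA|² = 0.0039964 m²;  d cosθ + r = +0.011404 m.
|ω_lever| = |0.042·18.03·+0.011404| / 0.0039964 = 2.1612 rad/s.

2.16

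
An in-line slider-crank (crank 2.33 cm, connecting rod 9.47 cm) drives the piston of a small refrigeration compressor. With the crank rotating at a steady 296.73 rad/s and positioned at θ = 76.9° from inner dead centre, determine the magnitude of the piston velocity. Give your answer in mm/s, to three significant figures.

7120

ω = 296.7 rad/s
For an in-line slider-crank, x = r cosθ + √(L² − r² sin²θ), so v = −rω sinθ·[1 + r cosθ/√(L² − r² sin²θ)].
With r = 0.0233 m, L = 0.0947 m, θ = 76.9°: √(L² − r² sin²θ) = 0.091941 m.
v = −0.0233·296.7·0.97398·[1 + 0.0233·0.22665/0.091941] = -7.1207 m/s.
|v| = 7.1207 m/s = 7120.7 mm/s.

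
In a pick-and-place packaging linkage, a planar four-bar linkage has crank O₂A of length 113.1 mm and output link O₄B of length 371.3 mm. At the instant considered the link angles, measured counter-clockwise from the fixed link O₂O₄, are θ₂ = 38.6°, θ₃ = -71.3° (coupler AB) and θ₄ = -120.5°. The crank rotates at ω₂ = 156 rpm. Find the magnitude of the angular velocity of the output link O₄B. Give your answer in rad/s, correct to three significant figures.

6.18

ω₂ = 16.34 rad/s (from 156 rpm).
Differentiating the loop-closure r₂e^{iθ₂}+r₃e^{iθ₃}=r₁+r₄e^{iθ₄} gives r₂ω₂e^{iθ₂}+r₃ω₃e^{iθ₃}=r₄ω₄e^{iθ₄}.
Eliminating the other unknown: ω₄ = r₂ω₂ sin(θ₂−θ₃) / [r₄ sin(θ₄−θ₃)].
Numerator sine = +0.94029; denominator sine = -0.75700.
Result = 0.1131·16.34·(+0.94029) / (0.3713·(-0.75700)) = -6.181 rad/s; magnitude 6.181 rad/s.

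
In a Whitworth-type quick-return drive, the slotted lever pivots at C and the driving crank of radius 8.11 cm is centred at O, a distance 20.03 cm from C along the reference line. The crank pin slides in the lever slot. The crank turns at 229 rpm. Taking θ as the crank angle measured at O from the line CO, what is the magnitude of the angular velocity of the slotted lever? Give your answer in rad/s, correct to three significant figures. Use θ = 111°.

0.517

ω = 23.98 rad/s (from 229 rpm).
Crank pin A relative to C: A = (d + r cosθ, r sinθ); lever angle φ = atan2(r sinθ, d + r cosθ).
Differentiating tanφ: φ̇ = rω(d cosθ + r)/(d² + r² + 2dr cosθ).
d² + r² + 2dr cosθ = |CA|² = 0.0350544 m²;  d cosθ + r = +0.0093189 m.
|ω_lever| = |0.0811·23.98·+0.0093189| / 0.0350544 = 0.51702 rad/s.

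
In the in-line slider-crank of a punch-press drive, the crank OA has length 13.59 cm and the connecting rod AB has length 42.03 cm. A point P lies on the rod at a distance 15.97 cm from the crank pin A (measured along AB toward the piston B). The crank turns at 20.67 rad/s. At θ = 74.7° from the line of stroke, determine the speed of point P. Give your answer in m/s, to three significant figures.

ω = 20.67 rad/s.  Crank-pin speed |V_A| = rω = 2.8091 m/s, perpendicular to OA.
Rod angle: sinφ = −(r/L) sinθ ⇒ φ = -18.173°; ω_rod = −rω cosθ/√(L²−r²sin²θ) = -1.8562 rad/s.
V_P = V_A + ω_rod × AP, with AP = 0.1597 m along the rod.
Components: V_Px = −rω sinθ − a·ω_rod·sinφ = -2.8019 m/s;  V_Py = rω cosθ + a·ω_rod·cosφ = +0.45959 m/s.
|V_P| = √(V_Px² + V_Py²) = 2.8394 m/s.

2.84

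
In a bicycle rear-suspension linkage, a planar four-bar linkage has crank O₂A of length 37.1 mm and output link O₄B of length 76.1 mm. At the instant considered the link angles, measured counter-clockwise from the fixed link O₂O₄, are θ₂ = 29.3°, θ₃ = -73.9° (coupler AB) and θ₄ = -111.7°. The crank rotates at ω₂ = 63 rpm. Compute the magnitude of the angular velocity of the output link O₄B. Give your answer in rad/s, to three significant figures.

ω₂ = 6.597 rad/s (from 63 rpm).
Differentiating the loop-closure r₂e^{iθ₂}+r₃e^{iθ₃}=r₁+r₄e^{iθ₄} gives r₂ω₂e^{iθ₂}+r₃ω₃e^{iθ₃}=r₄ω₄e^{iθ₄}.
Eliminating the other unknown: ω₄ = r₂ω₂ sin(θ₂−θ₃) / [r₄ sin(θ₄−θ₃)].
Numerator sine = +0.97358; denominator sine = -0.61291.
Result = 0.0371·6.597·(+0.97358) / (0.0761·(-0.61291)) = -5.109 rad/s; magnitude 5.109 rad/s.

5.11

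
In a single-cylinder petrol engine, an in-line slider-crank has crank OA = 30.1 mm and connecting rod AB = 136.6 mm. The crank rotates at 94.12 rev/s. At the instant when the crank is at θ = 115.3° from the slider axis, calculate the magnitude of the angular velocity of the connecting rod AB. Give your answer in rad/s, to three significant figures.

ω = 591.4 rad/s (converted from 94.12 rev/s).
The rod makes angle φ with the slider axis where L sinφ = r sinθ; differentiating, L cosφ·φ̇ = r ω cosθ.
L cosφ = √(L² − r² sin²θ) = 0.13386 m.
|ω_rod| = r ω |cosθ| / √(L² − r² sin²θ) = 0.0301·591.4·0.42736/0.13386 = 56.828 rad/s.

56.8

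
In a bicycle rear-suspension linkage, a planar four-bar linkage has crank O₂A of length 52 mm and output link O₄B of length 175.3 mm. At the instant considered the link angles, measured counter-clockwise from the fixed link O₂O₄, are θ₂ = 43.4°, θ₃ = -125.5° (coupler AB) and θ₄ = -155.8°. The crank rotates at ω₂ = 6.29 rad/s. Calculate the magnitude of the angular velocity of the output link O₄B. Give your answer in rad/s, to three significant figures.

ω₂ = 6.29 rad/s
Differentiating the loop-closure r₂e^{iθ₂}+r₃e^{iθ₃}=r₁+r₄e^{iθ₄} gives r₂ω₂e^{iθ₂}+r₃ω₃e^{iθ₃}=r₄ω₄e^{iθ₄}.
Eliminating the other unknown: ω₄ = r₂ω₂ sin(θ₂−θ₃) / [r₄ sin(θ₄−θ₃)].
Numerator sine = +0.19252; denominator sine = -0.50453.
Result = 0.052·6.29·(+0.19252) / (0.1753·(-0.50453)) = -0.71198 rad/s; magnitude 0.71198 rad/s.

0.712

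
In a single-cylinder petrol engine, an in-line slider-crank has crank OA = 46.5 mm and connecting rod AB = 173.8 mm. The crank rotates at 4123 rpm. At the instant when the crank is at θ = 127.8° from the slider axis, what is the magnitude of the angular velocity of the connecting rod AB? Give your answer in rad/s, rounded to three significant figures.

ω = 431.8 rad/s (converted from 4123 rpm).
The rod makes angle φ with the slider axis where L sinφ = r sinθ; differentiating, L cosφ·φ̇ = r ω cosθ.
L cosφ = √(L² − r² sin²θ) = 0.16987 m.
|ω_rod| = r ω |cosθ| / √(L² − r² sin²θ) = 0.0465·431.8·0.61291/0.16987 = 72.438 rad/s.

72.4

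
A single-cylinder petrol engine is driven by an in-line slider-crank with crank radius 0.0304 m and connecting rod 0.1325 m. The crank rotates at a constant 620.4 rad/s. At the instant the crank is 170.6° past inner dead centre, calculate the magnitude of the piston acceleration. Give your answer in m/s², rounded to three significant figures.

9000

ω = 620.4 rad/s
x(θ) = r cosθ + √(L² − r² sin²θ); with ω constant, a = ω²·d²x/dθ².
d²x/dθ² = −r cosθ − r²(cos2θ)/√u − r⁴ sin²2θ/(4u^{3/2}),  u = L² − r² sin²θ = 0.0175316 m².
Substituting r = 0.0304 m, L = 0.1325 m, θ = 170.6°: d²x/dθ² = +0.023375 m.
a = ω²·d²x/dθ² = (620.4)²·(+0.023375) = +8996.9 m/s²;  |a| = 8996.9 m/s².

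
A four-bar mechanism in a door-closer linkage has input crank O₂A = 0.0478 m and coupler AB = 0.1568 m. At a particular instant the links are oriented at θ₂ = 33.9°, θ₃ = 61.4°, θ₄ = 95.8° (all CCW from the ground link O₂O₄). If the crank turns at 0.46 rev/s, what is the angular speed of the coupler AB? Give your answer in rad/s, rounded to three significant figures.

ω₂ = 2.89 rad/s (from 0.46 rev/s).
Differentiating the loop-closure r₂e^{iθ₂}+r₃e^{iθ₃}=r₁+r₄e^{iθ₄} gives r₂ω₂e^{iθ₂}+r₃ω₃e^{iθ₃}=r₄ω₄e^{iθ₄}.
Eliminating the other unknown: ω₃ = r₂ω₂ sin(θ₄−θ₂) / [r₃ sin(θ₃−θ₄)].
Numerator sine = +0.88213; denominator sine = -0.56497.
Result = 0.0478·2.89·(+0.88213) / (0.1568·(-0.56497)) = -1.3757 rad/s; magnitude 1.3757 rad/s.

1.38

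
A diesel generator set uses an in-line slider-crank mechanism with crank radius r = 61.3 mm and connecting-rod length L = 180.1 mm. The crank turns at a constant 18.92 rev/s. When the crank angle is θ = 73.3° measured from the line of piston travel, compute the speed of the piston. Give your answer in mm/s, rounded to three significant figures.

7700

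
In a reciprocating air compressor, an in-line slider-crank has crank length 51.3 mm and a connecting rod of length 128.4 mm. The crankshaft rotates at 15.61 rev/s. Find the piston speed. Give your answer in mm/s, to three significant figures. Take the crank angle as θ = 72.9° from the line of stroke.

5420

ω = 2π·15.6 = 98.08 rad/s
For an in-line slider-crank, x = r cosθ + √(L² − r² sin²θ), so v = −rω sinθ·[1 + r cosθ/√(L² − r² sin²θ)].
With r = 0.0513 m, L = 0.1284 m, θ = 72.9°: √(L² − r² sin²θ) = 0.11867 m.
v = −0.0513·98.08·0.95579·[1 + 0.0513·0.29404/0.11867] = -5.4204 m/s.
|v| = 5.4204 m/s = 5420.4 mm/s.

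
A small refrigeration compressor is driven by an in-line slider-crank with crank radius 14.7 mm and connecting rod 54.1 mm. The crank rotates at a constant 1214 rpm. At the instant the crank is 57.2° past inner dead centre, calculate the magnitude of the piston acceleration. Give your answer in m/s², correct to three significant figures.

102

ω = 2π·1214/60 = 127.1 rad/s
x(θ) = r cosθ + √(L² − r² sin²θ); with ω constant, a = ω²·d²x/dθ².
d²x/dθ² = −r cosθ − r²(cos2θ)/√u − r⁴ sin²2θ/(4u^{3/2}),  u = L² − r² sin²θ = 0.00277413 m².
Substituting r = 0.0147 m, L = 0.0541 m, θ = 57.2°: d²x/dθ² = -0.0063345 m.
a = ω²·d²x/dθ² = (127.1)²·(-0.0063345) = -102.38 m/s²;  |a| = 102.38 m/s².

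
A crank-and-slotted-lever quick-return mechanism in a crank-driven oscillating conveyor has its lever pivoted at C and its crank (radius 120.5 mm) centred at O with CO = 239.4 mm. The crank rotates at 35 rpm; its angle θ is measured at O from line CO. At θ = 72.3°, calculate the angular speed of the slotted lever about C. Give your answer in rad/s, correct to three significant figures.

0.955

ω = 3.665 rad/s (from 35 rpm).
Crank pin A relative to C: A = (d + r cosθ, r sinθ); lever angle φ = atan2(r sinθ, d + r cosθ).
Differentiating tanφ: φ̇ = rω(d cosθ + r)/(d² + r² + 2dr cosθ).
d² + r² + 2dr cosθ = |CA|² = 0.0893739 m²;  d cosθ + r = +0.19329 m.
|ω_lever| = |0.1205·3.665·+0.19329| / 0.0893739 = 0.95515 rad/s.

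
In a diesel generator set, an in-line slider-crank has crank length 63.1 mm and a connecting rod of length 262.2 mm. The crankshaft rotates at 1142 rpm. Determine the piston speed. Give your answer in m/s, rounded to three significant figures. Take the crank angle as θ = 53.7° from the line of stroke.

6.96

ω = 2π·1142/60 = 119.6 rad/s
For an in-line slider-crank, x = r cosθ + √(L² − r² sin²θ), so v = −rω sinθ·[1 + r cosθ/√(L² − r² sin²θ)].
With r = 0.0631 m, L = 0.2622 m, θ = 53.7°: √(L² − r² sin²θ) = 0.25722 m.
v = −0.0631·119.6·0.80593·[1 + 0.0631·0.59201/0.25722] = -6.9649 m/s.
|v| = 6.9649 m/s.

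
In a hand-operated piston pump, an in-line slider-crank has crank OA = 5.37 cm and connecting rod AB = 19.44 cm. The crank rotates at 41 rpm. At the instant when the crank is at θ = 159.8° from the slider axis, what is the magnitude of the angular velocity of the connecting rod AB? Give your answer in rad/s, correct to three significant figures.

ω = 4.294 rad/s (converted from 41 rpm).
The rod makes angle φ with the slider axis where L sinφ = r sinθ; differentiating, L cosφ·φ̇ = r ω cosθ.
L cosφ = √(L² − r² sin²θ) = 0.19351 m.
|ω_rod| = r ω |cosθ| / √(L² − r² sin²θ) = 0.0537·4.294·0.93849/0.19351 = 1.1182 rad/s.

1.12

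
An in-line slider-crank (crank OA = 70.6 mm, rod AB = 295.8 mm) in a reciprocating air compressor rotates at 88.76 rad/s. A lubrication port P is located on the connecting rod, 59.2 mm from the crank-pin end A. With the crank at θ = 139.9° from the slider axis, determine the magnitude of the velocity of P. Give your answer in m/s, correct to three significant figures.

5.46

ω = 88.76 rad/s.  Crank-pin speed |V_A| = rω = 6.2665 m/s, perpendicular to OA.
Rod angle: sinφ = −(r/L) sinθ ⇒ φ = -8.843°; ω_rod = −rω cosθ/√(L²−r²sin²θ) = +16.4 rad/s.
V_P = V_A + ω_rod × AP, with AP = 0.0592 m along the rod.
Components: V_Px = −rω sinθ − a·ω_rod·sinφ = -3.8871 m/s;  V_Py = rω cosθ + a·ω_rod·cosφ = -3.834 m/s.
|V_P| = √(V_Px² + V_Py²) = 5.4598 m/s.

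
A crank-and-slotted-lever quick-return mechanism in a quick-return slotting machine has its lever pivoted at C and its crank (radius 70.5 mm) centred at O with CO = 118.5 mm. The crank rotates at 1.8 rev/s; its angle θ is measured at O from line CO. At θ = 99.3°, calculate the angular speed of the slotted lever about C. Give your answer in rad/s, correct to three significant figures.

ω = 11.31 rad/s (from 1.8 rev/s).
Crank pin A relative to C: A = (d + r cosθ, r sinθ); lever angle φ = atan2(r sinθ, d + r cosθ).
Differentiating tanφ: φ̇ = rω(d cosθ + r)/(d² + r² + 2dr cosθ).
d² + r² + 2dr cosθ = |CA|² = 0.0163123 m²;  d cosθ + r = +0.05135 m.
|ω_lever| = |0.0705·11.31·+0.05135| / 0.0163123 = 2.51 rad/s.

2.51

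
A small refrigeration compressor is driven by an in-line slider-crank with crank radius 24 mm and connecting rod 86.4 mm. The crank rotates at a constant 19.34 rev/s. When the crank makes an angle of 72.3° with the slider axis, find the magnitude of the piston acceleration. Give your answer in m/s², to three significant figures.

ω = 2π·19.3 = 121.5 rad/s
x(θ) = r cosθ + √(L² − r² sin²θ); with ω constant, a = ω²·d²x/dθ².
d²x/dθ² = −r cosθ − r²(cos2θ)/√u − r⁴ sin²2θ/(4u^{3/2}),  u = L² − r² sin²θ = 0.0069422 m².
Substituting r = 0.024 m, L = 0.0864 m, θ = 72.3°: d²x/dθ² = -0.0017098 m.
a = ω²·d²x/dθ² = (121.5)²·(-0.0017098) = -25.248 m/s²;  |a| = 25.248 m/s².

25.2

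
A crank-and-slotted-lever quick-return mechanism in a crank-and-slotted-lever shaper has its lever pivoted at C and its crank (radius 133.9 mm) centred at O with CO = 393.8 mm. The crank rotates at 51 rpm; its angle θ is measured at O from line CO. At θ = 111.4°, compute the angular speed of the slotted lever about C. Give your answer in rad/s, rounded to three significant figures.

0.0520

ω = 5.341 rad/s (from 51 rpm).
Crank pin A relative to C: A = (d + r cosθ, r sinθ); lever angle φ = atan2(r sinθ, d + r cosθ).
Differentiating tanφ: φ̇ = rω(d cosθ + r)/(d² + r² + 2dr cosθ).
d² + r² + 2dr cosθ = |CA|² = 0.134528 m²;  d cosθ + r = -0.0097885 m.
|ω_lever| = |0.1339·5.341·-0.0097885| / 0.134528 = 0.052033 rad/s.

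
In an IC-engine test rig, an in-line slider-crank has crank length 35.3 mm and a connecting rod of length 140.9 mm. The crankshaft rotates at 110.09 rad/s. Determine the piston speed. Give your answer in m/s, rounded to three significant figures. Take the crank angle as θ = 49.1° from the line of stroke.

3.43

ω = 110.1 rad/s
For an in-line slider-crank, x = r cosθ + √(L² − r² sin²θ), so v = −rω sinθ·[1 + r cosθ/√(L² − r² sin²θ)].
With r = 0.0353 m, L = 0.1409 m, θ = 49.1°: √(L² − r² sin²θ) = 0.13835 m.
v = −0.0353·110.1·0.75585·[1 + 0.0353·0.65474/0.13835] = -3.4281 m/s.
|v| = 3.4281 m/s.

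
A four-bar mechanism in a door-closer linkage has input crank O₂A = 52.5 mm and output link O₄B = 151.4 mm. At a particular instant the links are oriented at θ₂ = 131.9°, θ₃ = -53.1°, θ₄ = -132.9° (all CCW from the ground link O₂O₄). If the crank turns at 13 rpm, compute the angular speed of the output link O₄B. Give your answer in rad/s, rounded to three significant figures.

ω₂ = 1.361 rad/s (from 13 rpm).
Differentiating the loop-closure r₂e^{iθ₂}+r₃e^{iθ₃}=r₁+r₄e^{iθ₄} gives r₂ω₂e^{iθ₂}+r₃ω₃e^{iθ₃}=r₄ω₄e^{iθ₄}.
Eliminating the other unknown: ω₄ = r₂ω₂ sin(θ₂−θ₃) / [r₄ sin(θ₄−θ₃)].
Numerator sine = -0.08716; denominator sine = -0.98420.
Result = 0.0525·1.361·(-0.08716) / (0.1514·(-0.98420)) = +0.041804 rad/s; magnitude 0.041804 rad/s.

0.0418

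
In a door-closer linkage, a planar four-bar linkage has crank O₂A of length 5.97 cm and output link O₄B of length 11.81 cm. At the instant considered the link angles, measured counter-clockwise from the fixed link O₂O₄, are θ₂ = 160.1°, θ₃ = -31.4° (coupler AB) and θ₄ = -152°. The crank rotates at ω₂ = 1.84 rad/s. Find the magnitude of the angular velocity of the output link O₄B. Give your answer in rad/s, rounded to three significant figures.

ω₂ = 1.84 rad/s
Differentiating the loop-closure r₂e^{iθ₂}+r₃e^{iθ₃}=r₁+r₄e^{iθ₄} gives r₂ω₂e^{iθ₂}+r₃ω₃e^{iθ₃}=r₄ω₄e^{iθ₄}.
Eliminating the other unknown: ω₄ = r₂ω₂ sin(θ₂−θ₃) / [r₄ sin(θ₄−θ₃)].
Numerator sine = -0.19937; denominator sine = -0.86074.
Result = 0.0597·1.84·(-0.19937) / (0.1181·(-0.86074)) = +0.21544 rad/s; magnitude 0.21544 rad/s.

0.215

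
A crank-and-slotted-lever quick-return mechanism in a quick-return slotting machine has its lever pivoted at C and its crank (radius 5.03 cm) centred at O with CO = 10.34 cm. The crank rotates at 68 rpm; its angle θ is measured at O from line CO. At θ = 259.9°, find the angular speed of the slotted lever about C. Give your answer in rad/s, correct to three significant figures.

1.01

ω = 7.121 rad/s (from 68 rpm).
Crank pin A relative to C: A = (d + r cosθ, r sinθ); lever angle φ = atan2(r sinθ, d + r cosθ).
Differentiating tanφ: φ̇ = rω(d cosθ + r)/(d² + r² + 2dr cosθ).
d² + r² + 2dr cosθ = |CA|² = 0.0113975 m²;  d cosθ + r = +0.032167 m.
|ω_lever| = |0.0503·7.121·+0.032167| / 0.0113975 = 1.0109 rad/s.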